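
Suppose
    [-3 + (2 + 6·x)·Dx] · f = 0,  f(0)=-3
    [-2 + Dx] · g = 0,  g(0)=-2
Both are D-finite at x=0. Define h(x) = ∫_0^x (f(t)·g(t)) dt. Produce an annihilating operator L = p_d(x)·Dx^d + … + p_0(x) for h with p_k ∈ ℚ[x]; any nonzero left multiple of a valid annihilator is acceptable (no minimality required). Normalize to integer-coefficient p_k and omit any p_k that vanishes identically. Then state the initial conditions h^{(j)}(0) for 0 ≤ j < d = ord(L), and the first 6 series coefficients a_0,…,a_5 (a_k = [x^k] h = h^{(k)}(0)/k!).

L = (-7 - 12·x)·Dx + (2 + 6·x)·Dx^2  (order 2).
h: a_k = 0, 6, 21/2, 31/4, 181/32, 241/320, …
ICs: h(0) = 0, h′(0) = 6.

f: a_k = -3, -9/2, 27/8, -81/16, 1215/128, -5103/256, …
g: a_k = -2, -4, -4, -8/3, -4/3, -8/15, …
h₀=f·g: eliminate ⇒ L₀, order ≤ 1·1.
∫: right-multiply L₀ by Dx.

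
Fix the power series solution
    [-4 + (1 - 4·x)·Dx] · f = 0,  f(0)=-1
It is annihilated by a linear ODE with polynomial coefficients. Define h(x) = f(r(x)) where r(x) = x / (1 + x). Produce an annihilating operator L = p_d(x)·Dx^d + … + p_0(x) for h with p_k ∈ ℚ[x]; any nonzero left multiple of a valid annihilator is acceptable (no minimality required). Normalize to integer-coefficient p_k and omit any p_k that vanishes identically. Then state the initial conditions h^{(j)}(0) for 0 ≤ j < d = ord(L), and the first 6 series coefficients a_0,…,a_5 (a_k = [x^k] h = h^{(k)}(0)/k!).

f: a_k = -1, -4, -16, -64, -256, -1024, …
h₀=f(r): pull back L_f along r ⇒ L₀.
L = 4 + (-1 + 2·x + 3·x^2)·Dx  (order 1).
h: a_k = -1, -4, -12, -36, -108, -324, …
ICs: h(0) = -1.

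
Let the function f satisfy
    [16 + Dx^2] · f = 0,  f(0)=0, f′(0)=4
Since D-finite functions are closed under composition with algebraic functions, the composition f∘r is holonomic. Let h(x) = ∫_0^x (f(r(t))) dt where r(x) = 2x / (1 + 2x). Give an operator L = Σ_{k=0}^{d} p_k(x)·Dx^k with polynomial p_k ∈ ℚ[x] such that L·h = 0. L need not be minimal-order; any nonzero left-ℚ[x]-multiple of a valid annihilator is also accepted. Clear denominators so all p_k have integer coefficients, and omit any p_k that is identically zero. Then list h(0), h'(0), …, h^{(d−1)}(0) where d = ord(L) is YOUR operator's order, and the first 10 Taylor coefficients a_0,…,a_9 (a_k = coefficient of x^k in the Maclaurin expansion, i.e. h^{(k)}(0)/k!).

f: a_k = 0, 4, 0, -32/3, 0, 128/15, 0, -1024/315, 0, 2048/2835, …
Substitute x→r, Dx→(1/r')Dx; clear ⇒ L₀.
∫: right-multiply L₀ by Dx.
L = 64·Dx + (4 + 24·x + 48·x^2 + 32·x^3)·Dx^2 + (1 + 8·x + 24·x^2 + 32·x^3 + 16·x^4)·Dx^3  (order 3).
h: a_k = 0, 0, 4, -16/3, -40/3, 448/5, -12352/45, 3840/7, -157504/315, -644096/405, …
ICs: h(0) = 0, h′(0) = 0, h′′(0) = 8.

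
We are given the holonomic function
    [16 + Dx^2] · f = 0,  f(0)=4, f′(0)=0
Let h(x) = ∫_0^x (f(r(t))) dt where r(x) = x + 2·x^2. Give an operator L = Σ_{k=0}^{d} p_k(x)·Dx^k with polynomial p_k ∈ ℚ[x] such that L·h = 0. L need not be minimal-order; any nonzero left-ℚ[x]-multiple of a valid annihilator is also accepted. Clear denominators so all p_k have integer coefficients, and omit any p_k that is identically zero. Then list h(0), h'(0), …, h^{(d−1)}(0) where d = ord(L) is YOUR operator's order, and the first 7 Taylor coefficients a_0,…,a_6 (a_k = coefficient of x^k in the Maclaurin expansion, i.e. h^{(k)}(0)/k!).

L = (16 + 192·x + 768·x^2 + 1024·x^3)·Dx - 4·Dx^2 + (1 + 4·x)·Dx^3  (order 3).
h: a_k = 0, 4, 0, -32/3, -32, -256/15, 512/9, …
ICs: h(0) = 0, h′(0) = 4, h′′(0) = 0.

f: a_k = 4, 0, -32, 0, 128/3, 0, -1024/45, …
L₀ from L_f via x↦r, Dx↦r'^{-1}Dx.
∫: right-multiply L₀ by Dx.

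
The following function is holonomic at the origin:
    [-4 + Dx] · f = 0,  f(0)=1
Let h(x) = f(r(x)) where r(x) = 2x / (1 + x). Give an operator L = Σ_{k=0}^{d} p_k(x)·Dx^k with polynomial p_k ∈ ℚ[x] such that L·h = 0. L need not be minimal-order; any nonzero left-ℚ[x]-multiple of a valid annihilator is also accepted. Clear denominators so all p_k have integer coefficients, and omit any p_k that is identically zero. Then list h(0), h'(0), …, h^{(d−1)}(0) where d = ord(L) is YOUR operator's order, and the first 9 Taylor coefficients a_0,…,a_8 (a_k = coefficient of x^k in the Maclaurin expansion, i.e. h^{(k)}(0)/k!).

f: a_k = 1, 4, 8, 32/3, 32/3, 128/15, 256/45, 1024/315, 512/315, …
h₀=f(r): pull back L_f along r ⇒ L₀.
L = -8 + (1 + 2·x + x^2)·Dx  (order 1).
h: a_k = 1, 8, 24, 88/3, 8/3, -88/5, 184/45, 3224/315, -376/35, …
ICs: h(0) = 1.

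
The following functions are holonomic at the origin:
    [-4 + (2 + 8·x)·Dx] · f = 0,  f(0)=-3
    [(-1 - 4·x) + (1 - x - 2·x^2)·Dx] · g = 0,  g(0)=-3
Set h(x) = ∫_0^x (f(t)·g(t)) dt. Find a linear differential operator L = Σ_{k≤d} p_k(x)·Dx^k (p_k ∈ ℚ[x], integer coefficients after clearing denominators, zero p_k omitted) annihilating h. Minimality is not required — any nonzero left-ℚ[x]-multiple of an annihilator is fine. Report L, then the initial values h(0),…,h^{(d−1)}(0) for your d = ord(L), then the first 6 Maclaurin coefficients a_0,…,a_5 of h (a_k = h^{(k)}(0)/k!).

L = (3 + 6·x + 12·x^2)·Dx + (-1 - 3·x + 6·x^2 + 8·x^3)·Dx^2  (order 2).
h: a_k = 0, 9, 27/2, 9, 117/4, 81/5, …
ICs: h(0) = 0, h′(0) = 9.

f: a_k = -3, -6, 6, -12, 30, -84, …
g: a_k = -3, -3, -9, -15, -33, -63, …
Sym-product of L_f,L_g gives L₀ (≤ ord 1).
h=∫h₀ ⇒ L = L₀·Dx.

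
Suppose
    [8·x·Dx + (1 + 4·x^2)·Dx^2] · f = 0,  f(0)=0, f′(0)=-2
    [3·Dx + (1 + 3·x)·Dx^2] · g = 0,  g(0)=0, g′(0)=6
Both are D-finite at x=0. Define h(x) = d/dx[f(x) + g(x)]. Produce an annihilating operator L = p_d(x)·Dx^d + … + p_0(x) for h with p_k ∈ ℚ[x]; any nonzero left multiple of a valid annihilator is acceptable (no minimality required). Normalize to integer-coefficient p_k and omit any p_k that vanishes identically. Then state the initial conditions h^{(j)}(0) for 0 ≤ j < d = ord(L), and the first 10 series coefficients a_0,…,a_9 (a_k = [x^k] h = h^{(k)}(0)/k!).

f: a_k = 0, -2, 0, 8/3, 0, -32/5, 0, 128/7, 0, -512/9, …
g: a_k = 0, 6, -9, 18, -81/2, 486/5, -243, 4374/7, -6561/4, 4374, …
f+g: L₀ = lclm(L_f,L_g), ord ≤ 2+2.
Derive L from L₀ (diff closure).
L = (-24 - 216·x + 288·x^2 + 288·x^3) + (-26 - 48·x - 120·x^2 + 576·x^3 + 576·x^4)·Dx + (-3 - x + 24·x^2 + 32·x^3 + 144·x^4 + 144·x^5)·Dx^2  (order 2).
h: a_k = 4, -18, 62, -162, 454, -1458, 4502, -13122, 38854, -118098, …
ICs: h(0) = 4, h′(0) = -18.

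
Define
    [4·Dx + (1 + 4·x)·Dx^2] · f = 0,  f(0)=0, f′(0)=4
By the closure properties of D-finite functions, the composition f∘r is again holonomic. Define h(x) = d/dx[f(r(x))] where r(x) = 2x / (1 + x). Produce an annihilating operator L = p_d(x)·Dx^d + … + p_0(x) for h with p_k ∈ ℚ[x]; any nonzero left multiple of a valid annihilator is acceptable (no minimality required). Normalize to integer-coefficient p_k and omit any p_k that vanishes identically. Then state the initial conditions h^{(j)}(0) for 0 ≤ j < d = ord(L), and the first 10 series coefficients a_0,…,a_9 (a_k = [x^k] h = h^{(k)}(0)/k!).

L = (10 + 18·x) + (1 + 10·x + 9·x^2)·Dx  (order 1).
h: a_k = 8, -80, 728, -6560, 59048, -531440, 4782968, -43046720, 387420488, -3486784400, …
ICs: h(0) = 8.

f: a_k = 0, 4, -8, 64/3, -64, 1024/5, -2048/3, 16384/7, -8192, 262144/9, …
f∘r: x↦r, Dx↦Dx/r' in L_f ⇒ L₀.
Differentiate: ansatz ord ≤ ord L₀ ⇒ L.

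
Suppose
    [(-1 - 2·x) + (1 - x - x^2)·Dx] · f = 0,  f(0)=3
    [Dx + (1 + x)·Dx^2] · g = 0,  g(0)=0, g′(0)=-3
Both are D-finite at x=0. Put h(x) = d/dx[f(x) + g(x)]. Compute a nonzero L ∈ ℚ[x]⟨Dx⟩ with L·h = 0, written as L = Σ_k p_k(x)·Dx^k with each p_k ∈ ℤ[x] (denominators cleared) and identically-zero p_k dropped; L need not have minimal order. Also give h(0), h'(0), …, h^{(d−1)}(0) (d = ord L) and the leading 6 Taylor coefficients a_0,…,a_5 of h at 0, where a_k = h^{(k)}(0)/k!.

f: a_k = 3, 3, 6, 9, 15, 24, …
g: a_k = 0, -3, 3/2, -1, 3/4, -3/5, …
h₀=f+g: left-lcm gives L₀, ord ≤ 3.
Derive L from L₀ (diff closure).
L = (26 + 70·x + 76·x^2 + 36·x^3 + 12·x^4) + (16 + 84·x + 160·x^2 + 144·x^3 + 74·x^4 + 20·x^5)·Dx + (-5 - 11·x + x^2 + 23·x^3 + 29·x^4 + 17·x^5 + 4·x^6)·Dx^2  (order 2).
h: a_k = 0, 15, 24, 63, 117, 237, …
ICs: h(0) = 0, h′(0) = 15.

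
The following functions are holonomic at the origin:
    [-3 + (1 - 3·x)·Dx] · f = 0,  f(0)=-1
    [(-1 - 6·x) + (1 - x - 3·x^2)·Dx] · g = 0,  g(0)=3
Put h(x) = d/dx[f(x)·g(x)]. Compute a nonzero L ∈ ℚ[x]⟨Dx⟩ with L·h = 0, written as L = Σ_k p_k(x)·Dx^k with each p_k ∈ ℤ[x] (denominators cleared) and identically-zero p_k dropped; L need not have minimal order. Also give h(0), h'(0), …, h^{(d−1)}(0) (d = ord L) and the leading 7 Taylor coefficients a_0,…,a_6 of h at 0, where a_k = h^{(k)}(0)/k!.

L = (32 - 54·x - 216·x^2 + 972·x^4) + (-4 + 16·x + 27·x^2 - 144·x^3 + 243·x^5)·Dx  (order 1).
h: a_k = -12, -96, -495, -2208, -8880, -33714, -122556, …
ICs: h(0) = -12.

f: a_k = -1, -3, -9, -27, -81, -243, -729, …
g: a_k = 3, 3, 12, 21, 57, 120, 291, …
Product ⇒ symmetric product L₀, ord ≤ 1.
Differentiate: ansatz ord ≤ ord L₀ ⇒ L.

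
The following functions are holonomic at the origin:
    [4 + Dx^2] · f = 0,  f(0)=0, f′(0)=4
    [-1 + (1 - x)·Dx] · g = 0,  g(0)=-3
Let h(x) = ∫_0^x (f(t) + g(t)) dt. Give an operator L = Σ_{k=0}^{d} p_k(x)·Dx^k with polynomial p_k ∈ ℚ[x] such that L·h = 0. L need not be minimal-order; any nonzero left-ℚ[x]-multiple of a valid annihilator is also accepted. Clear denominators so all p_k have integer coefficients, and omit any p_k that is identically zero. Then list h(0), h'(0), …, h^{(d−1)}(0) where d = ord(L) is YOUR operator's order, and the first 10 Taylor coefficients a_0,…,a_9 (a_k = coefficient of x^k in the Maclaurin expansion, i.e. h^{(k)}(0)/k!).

L = (-20 + 16·x - 8·x^2)·Dx + (12 - 28·x + 24·x^2 - 8·x^3)·Dx^2 + (-5 + 4·x - 2·x^2)·Dx^3 + (3 - 7·x + 6·x^2 - 2·x^3)·Dx^4  (order 4).
h: a_k = 0, -3, 1/2, -1, -17/12, -3/5, -37/90, -3/7, -961/2520, -1/3, …
ICs: h(0) = 0, h′(0) = -3, h′′(0) = 1, h′′′(0) = -6.

f: a_k = 0, 4, 0, -8/3, 0, 8/15, 0, -16/315, 0, 8/2835, …
g: a_k = -3, -3, -3, -3, -3, -3, -3, -3, -3, -3, …
f+g: L₀ = lclm(L_f,L_g), ord ≤ 2+1.
h=∫₀ˣh₀: take L = L₀·Dx.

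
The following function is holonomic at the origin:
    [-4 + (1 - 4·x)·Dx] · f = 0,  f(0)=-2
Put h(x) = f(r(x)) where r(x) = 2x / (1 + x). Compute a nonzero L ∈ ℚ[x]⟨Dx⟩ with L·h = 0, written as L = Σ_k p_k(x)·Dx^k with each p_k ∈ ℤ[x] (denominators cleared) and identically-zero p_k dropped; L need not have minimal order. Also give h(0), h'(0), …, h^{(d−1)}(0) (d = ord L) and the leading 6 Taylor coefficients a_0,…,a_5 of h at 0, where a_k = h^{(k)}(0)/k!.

L = 8 + (-1 + 6·x + 7·x^2)·Dx  (order 1).
h: a_k = -2, -16, -112, -784, -5488, -38416, …
ICs: h(0) = -2.

f: a_k = -2, -8, -32, -128, -512, -2048, …
Change of var in L_f (x↦r) gives L₀.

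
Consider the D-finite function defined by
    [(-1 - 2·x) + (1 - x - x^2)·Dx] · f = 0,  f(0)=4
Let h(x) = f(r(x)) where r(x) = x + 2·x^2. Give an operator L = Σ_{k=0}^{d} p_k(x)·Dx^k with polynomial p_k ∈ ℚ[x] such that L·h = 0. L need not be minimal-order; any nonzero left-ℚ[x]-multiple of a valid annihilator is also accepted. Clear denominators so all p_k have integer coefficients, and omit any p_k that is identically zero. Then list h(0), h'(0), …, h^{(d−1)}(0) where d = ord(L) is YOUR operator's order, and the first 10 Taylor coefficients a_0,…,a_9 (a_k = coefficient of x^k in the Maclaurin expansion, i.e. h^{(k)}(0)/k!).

L = (1 + 6·x + 12·x^2 + 16·x^3) + (-1 + x + 3·x^2 + 4·x^3 + 4·x^4)·Dx  (order 1).
h: a_k = 4, 4, 16, 44, 124, 336, 948, 2628, 7312, 20332, …
ICs: h(0) = 4.

f: a_k = 4, 4, 8, 12, 20, 32, 52, 84, 136, 220, …
f∘r: x↦r, Dx↦Dx/r' in L_f ⇒ L₀.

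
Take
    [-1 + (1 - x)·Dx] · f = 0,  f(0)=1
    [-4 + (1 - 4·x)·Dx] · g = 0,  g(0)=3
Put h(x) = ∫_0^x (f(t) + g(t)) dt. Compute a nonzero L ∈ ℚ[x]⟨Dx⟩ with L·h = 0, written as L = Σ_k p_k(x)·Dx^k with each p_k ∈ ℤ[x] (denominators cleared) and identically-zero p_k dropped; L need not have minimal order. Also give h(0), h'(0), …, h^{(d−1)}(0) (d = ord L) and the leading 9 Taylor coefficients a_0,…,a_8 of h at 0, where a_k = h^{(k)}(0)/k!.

f: a_k = 1, 1, 1, 1, 1, 1, 1, 1, 1, …
g: a_k = 3, 12, 48, 192, 768, 3072, 12288, 49152, 196608, …
Sum ⇒ L₀ = lclm(L_f,L_g) in ℚ(x)⟨Dx⟩.
h=∫h₀ ⇒ L = L₀·Dx.
L = -8·Dx + (10 - 16·x)·Dx^2 + (-1 + 5·x - 4·x^2)·Dx^3  (order 3).
h: a_k = 0, 4, 13/2, 49/3, 193/4, 769/5, 3073/6, 12289/7, 49153/8, …
ICs: h(0) = 0, h′(0) = 4, h′′(0) = 13.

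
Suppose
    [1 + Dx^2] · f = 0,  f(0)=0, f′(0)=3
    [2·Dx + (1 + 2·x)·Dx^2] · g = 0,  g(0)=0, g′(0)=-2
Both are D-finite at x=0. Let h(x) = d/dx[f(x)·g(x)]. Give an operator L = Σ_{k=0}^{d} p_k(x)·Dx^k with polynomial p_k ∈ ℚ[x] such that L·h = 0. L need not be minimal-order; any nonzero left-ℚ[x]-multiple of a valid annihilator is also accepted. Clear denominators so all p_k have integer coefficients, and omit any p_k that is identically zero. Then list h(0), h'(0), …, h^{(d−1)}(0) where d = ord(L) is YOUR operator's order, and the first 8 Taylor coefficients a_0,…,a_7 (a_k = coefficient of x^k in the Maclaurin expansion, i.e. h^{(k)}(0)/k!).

L = (-52 - 31·x - 87·x^2 - 96·x^3 - 8·x^4 + 48·x^5 + 16·x^6) + (-33 - 98·x - 80·x^2 + 80·x^4 + 32·x^5)·Dx + (-55 - 46·x - 110·x^2 - 96·x^3 + 32·x^4 + 96·x^5 + 32·x^6)·Dx^2 + (-33 - 98·x - 80·x^2 + 80·x^4 + 32·x^5)·Dx^3 + (-3 - 15·x - 23·x^2 + 40·x^4 + 48·x^5 + 16·x^6)·Dx^4  (order 4).
h: a_k = 0, -12, 18, -28, 55, -215/2, 4207/20, -43447/105, …
ICs: h(0) = 0, h′(0) = -12, h′′(0) = 36, h′′′(0) = -168.

f: a_k = 0, 3, 0, -1/2, 0, 1/40, 0, -1/1680, …
g: a_k = 0, -2, 2, -8/3, 4, -32/5, 32/3, -128/7, …
h₀=f·g: eliminate ⇒ L₀, order ≤ 2·2.
Derive L from L₀ (diff closure).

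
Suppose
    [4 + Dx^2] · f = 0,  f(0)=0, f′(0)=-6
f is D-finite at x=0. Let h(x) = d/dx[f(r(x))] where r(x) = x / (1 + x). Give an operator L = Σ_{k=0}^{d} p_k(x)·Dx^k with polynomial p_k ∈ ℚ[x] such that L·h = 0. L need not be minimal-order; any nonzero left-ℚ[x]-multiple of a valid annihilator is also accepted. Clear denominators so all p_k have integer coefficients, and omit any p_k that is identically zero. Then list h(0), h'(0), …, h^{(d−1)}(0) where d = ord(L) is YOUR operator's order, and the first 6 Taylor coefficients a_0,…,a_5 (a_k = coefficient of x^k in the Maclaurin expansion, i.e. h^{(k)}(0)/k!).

f: a_k = 0, -6, 0, 4, 0, -4/5, …
Substitute x→r, Dx→(1/r')Dx; clear ⇒ L₀.
Differentiate: ansatz ord ≤ ord L₀ ⇒ L.
L = (10 + 12·x + 6·x^2) + (6 + 18·x + 18·x^2 + 6·x^3)·Dx + (1 + 4·x + 6·x^2 + 4·x^3 + x^4)·Dx^2  (order 2).
h: a_k = -6, 12, -6, -24, 86, -180, …
ICs: h(0) = -6, h′(0) = 12.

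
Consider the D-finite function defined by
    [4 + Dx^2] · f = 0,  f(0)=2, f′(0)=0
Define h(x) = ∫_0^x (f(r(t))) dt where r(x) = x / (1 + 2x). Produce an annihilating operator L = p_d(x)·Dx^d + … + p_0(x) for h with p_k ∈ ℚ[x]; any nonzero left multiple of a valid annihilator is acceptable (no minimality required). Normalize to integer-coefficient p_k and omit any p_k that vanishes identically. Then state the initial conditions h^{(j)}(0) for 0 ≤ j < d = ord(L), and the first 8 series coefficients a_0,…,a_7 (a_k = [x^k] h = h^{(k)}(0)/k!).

L = 4·Dx + (4 + 24·x + 48·x^2 + 32·x^3)·Dx^2 + (1 + 8·x + 24·x^2 + 32·x^3 + 16·x^4)·Dx^3  (order 3).
h: a_k = 0, 2, 0, -4/3, 4, -28/3, 176/9, -12008/315, …
ICs: h(0) = 0, h′(0) = 2, h′′(0) = 0.

f: a_k = 2, 0, -4, 0, 4/3, 0, -8/45, 0, …
Substitute x→r, Dx→(1/r')Dx; clear ⇒ L₀.
Integrate: L := L₀·Dx.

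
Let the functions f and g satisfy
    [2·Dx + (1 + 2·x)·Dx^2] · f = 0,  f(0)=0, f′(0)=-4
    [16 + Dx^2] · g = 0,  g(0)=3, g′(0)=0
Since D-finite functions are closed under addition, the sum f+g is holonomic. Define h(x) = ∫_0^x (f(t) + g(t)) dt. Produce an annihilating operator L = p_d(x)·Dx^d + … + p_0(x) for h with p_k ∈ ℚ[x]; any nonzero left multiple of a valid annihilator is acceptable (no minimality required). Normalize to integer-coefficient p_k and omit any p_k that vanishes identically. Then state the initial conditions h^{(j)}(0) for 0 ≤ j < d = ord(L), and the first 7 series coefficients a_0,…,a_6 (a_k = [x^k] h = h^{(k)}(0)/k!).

L = (160 + 256·x + 256·x^2)·Dx^2 + (48 + 224·x + 384·x^2 + 256·x^3)·Dx^3 + (10 + 16·x + 16·x^2)·Dx^4 + (3 + 14·x + 24·x^2 + 16·x^3)·Dx^5  (order 5).
h: a_k = 0, 3, -2, -20/3, -4/3, 8, -32/15, …
ICs: h(0) = 0, h′(0) = 3, h′′(0) = -4, h′′′(0) = -40, h′′′′(0) = -32.

f: a_k = 0, -4, 4, -16/3, 8, -64/5, 64/3, …
g: a_k = 3, 0, -24, 0, 32, 0, -256/15, …
L₀ := lclm(L_f,L_g); ord L₀ ≤ 2+2.
∫: right-multiply L₀ by Dx.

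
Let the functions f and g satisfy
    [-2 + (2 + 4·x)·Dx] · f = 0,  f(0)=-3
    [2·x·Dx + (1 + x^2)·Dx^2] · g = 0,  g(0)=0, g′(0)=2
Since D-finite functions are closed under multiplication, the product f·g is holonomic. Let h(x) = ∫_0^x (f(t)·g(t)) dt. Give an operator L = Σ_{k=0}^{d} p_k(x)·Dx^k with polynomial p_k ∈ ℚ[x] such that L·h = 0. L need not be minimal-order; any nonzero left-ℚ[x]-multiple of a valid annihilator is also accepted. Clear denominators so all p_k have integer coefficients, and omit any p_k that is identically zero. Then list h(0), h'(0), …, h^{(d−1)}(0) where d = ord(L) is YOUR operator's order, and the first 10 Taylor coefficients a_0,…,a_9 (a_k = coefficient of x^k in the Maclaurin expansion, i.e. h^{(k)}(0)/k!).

f: a_k = -3, -3, 3/2, -3/2, 15/8, -21/8, 63/16, -99/16, 1287/128, -2145/128, …
g: a_k = 0, 2, 0, -2/3, 0, 2/5, 0, -2/7, 0, 2/9, …
Product ⇒ symmetric product L₀, ord ≤ 2.
Integrate: L := L₀·Dx.
L = (3 - 2·x - x^2)·Dx + (-2 - 2·x + 6·x^2 + 4·x^3)·Dx^2 + (1 + 4·x + 5·x^2 + 4·x^3 + 4·x^4)·Dx^3  (order 3).
h: a_k = 0, 0, -3, -2, 5/4, -1/5, 31/120, -109/140, 2263/2240, -2903/2520, …
ICs: h(0) = 0, h′(0) = 0, h′′(0) = -6.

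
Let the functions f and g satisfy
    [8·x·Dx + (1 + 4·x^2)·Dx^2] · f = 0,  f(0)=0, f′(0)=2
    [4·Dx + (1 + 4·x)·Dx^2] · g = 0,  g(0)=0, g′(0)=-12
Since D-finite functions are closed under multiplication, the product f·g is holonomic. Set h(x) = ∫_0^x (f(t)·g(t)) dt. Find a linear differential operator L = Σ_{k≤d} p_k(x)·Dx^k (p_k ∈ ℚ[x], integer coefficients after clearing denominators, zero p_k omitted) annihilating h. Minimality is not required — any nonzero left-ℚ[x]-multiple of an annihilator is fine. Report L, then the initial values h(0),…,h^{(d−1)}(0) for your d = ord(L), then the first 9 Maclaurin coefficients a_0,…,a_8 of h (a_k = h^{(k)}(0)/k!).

L = (96 + 640·x + 1408·x^2 + 7680·x^3 + 15360·x^4 + 26624·x^5 + 8192·x^7)·Dx^2 + (24 + 320·x + 2656·x^2 + 9728·x^3 + 28160·x^4 + 47616·x^5 + 71680·x^6 + 6144·x^7 + 28672·x^8)·Dx^3 + (12 + 104·x + 672·x^2 + 2976·x^3 + 8256·x^4 + 18048·x^5 + 24576·x^6 + 35328·x^7 + 6144·x^8 + 16384·x^9)·Dx^4 + (1 + 12·x + 68·x^2 + 256·x^3 + 696·x^4 + 1536·x^5 + 2688·x^6 + 3072·x^7 + 4224·x^8 + 1024·x^9 + 2048·x^10)·Dx^5  (order 5).
h: a_k = 0, 0, 0, -8, 12, -96/5, 160/3, -2432/15, 2336/5, …
ICs: h(0) = 0, h′(0) = 0, h′′(0) = 0, h′′′(0) = -48, h′′′′(0) = 288.

f: a_k = 0, 2, 0, -8/3, 0, 32/5, 0, -128/7, 0, …
g: a_k = 0, -12, 24, -64, 192, -3072/5, 2048, -49152/7, 24576, …
Product ⇒ symmetric product L₀, ord ≤ 4.
h=∫₀ˣh₀: take L = L₀·Dx.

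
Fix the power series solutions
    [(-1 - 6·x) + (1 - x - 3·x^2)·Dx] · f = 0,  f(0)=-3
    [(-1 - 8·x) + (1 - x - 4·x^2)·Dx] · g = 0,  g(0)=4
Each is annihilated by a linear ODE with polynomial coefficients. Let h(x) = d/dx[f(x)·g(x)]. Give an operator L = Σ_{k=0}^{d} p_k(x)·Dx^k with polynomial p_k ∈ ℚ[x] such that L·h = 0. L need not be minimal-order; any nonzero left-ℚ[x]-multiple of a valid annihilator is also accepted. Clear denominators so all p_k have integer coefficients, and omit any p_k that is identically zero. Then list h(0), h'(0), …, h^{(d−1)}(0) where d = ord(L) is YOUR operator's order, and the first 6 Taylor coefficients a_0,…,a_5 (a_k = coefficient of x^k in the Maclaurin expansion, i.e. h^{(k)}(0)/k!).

f: a_k = -3, -3, -12, -21, -57, -120, …
g: a_k = 4, 4, 20, 36, 116, 260, …
f·g: L₀ = L_f ⊗_s L_g, ord ≤ 1·1.
h=h₀': d/dx-closure on L₀ ⇒ L.
L = (20 + 30·x - 12·x^2 - 768·x^3 - 708·x^4 + 2520·x^5 + 2880·x^6) + (-2 - 8·x + 57·x^2 + 64·x^3 - 330·x^4 - 285·x^5 + 588·x^6 + 576·x^7)·Dx  (order 1).
h: a_k = -24, -240, -900, -4032, -13440, -47304, …
ICs: h(0) = -24.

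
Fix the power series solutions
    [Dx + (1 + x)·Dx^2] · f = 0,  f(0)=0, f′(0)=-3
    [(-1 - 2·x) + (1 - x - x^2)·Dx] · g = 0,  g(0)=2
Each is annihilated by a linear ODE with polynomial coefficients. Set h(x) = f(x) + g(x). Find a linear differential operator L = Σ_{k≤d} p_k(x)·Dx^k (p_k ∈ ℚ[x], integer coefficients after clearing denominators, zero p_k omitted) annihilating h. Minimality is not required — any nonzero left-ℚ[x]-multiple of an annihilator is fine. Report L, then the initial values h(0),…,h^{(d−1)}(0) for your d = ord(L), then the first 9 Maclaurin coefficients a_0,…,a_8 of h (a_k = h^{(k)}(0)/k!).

L = (-26 - 70·x - 76·x^2 - 36·x^3 - 12·x^4)·Dx + (-16 - 84·x - 160·x^2 - 144·x^3 - 74·x^4 - 20·x^5)·Dx^2 + (5 + 11·x - x^2 - 23·x^3 - 29·x^4 - 17·x^5 - 4·x^6)·Dx^3  (order 3).
h: a_k = 2, -1, 11/2, 5, 43/4, 77/5, 53/2, 291/7, 547/8, …
ICs: h(0) = 2, h′(0) = -1, h′′(0) = 11.

f: a_k = 0, -3, 3/2, -1, 3/4, -3/5, 1/2, -3/7, 3/8, …
g: a_k = 2, 2, 4, 6, 10, 16, 26, 42, 68, …
Sum ⇒ L₀ = lclm(L_f,L_g) in ℚ(x)⟨Dx⟩.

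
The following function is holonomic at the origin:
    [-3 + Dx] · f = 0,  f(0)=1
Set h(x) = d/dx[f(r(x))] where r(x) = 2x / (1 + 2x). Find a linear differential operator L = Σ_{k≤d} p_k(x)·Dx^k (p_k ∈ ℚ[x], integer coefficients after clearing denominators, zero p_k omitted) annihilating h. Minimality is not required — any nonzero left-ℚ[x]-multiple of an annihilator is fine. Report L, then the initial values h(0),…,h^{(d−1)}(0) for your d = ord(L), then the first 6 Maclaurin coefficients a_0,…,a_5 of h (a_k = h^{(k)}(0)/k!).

L = (2 - 8·x) + (-1 - 4·x - 4·x^2)·Dx  (order 1).
h: a_k = 6, 12, -36, 24, 84, -1656/5, …
ICs: h(0) = 6.

f: a_k = 1, 3, 9/2, 9/2, 27/8, 81/40, …
Substitute x→r, Dx→(1/r')Dx; clear ⇒ L₀.
Differentiate: ansatz ord ≤ ord L₀ ⇒ L.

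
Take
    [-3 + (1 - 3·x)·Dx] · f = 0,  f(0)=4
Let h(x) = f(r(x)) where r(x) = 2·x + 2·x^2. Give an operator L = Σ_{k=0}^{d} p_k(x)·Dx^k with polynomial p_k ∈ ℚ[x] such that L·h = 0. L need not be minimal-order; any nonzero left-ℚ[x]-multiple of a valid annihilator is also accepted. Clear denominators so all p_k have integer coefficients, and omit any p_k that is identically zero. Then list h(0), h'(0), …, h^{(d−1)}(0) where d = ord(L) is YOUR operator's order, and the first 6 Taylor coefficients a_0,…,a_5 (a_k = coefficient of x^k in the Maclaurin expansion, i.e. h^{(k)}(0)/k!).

L = (6 + 12·x) + (-1 + 6·x + 6·x^2)·Dx  (order 1).
h: a_k = 4, 24, 168, 1152, 7920, 54432, …
ICs: h(0) = 4.

f: a_k = 4, 12, 36, 108, 324, 972, …
f∘r: x↦r, Dx↦Dx/r' in L_f ⇒ L₀.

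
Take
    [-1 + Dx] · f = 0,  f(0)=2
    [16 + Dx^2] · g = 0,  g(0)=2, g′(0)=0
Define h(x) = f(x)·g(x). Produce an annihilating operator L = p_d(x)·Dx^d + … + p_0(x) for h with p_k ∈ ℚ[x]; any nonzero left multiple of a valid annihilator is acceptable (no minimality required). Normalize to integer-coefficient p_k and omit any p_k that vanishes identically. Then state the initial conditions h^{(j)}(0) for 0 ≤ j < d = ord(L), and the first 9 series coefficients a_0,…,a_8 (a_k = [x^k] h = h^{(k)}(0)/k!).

L = 17 - 2·Dx + Dx^2  (order 2).
h: a_k = 4, 4, -30, -94/3, 161/6, 1121/30, -11/4, -20047/1260, -31679/10080, …
ICs: h(0) = 4, h′(0) = 4.

f: a_k = 2, 2, 1, 1/3, 1/12, 1/60, 1/360, 1/2520, 1/20160, …
g: a_k = 2, 0, -16, 0, 64/3, 0, -512/45, 0, 1024/315, …
f·g: L₀ = L_f ⊗_s L_g, ord ≤ 1·2.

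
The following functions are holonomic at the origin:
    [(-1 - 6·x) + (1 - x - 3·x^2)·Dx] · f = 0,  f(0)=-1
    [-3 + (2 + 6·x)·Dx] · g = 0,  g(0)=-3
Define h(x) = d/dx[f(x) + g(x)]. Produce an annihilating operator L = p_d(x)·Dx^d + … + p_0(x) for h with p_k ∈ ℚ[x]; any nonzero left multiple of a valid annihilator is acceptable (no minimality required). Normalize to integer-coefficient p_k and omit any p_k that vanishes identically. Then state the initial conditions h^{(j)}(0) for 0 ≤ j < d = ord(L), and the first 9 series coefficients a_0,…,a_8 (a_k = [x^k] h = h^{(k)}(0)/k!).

f: a_k = -1, -1, -4, -7, -19, -40, -97, -217, -508, …
g: a_k = -3, -9/2, 27/8, -81/16, 1215/128, -5103/256, 45927/1024, -216513/2048, 8444007/32768, …
f+g: L₀ = lclm(L_f,L_g), ord ≤ 1+1.
h=h₀': d/dx-closure on L₀ ⇒ L.
L = (-468 - 2754·x - 7452·x^2 - 6804·x^3 - 7290·x^4) + (-141 - 2052·x - 10179·x^2 - 21384·x^3 - 26001·x^4 - 21870·x^5)·Dx + (38 + 274·x + 546·x^2 - 234·x^3 - 2970·x^4 - 6642·x^5 - 4860·x^6)·Dx^2  (order 2).
h: a_k = -11/2, -5/4, -579/16, -1217/32, -76715/256, -160203/512, -4626503/2048, -8202137/4096, -1063586331/65536, …
ICs: h(0) = -11/2, h′(0) = -5/4.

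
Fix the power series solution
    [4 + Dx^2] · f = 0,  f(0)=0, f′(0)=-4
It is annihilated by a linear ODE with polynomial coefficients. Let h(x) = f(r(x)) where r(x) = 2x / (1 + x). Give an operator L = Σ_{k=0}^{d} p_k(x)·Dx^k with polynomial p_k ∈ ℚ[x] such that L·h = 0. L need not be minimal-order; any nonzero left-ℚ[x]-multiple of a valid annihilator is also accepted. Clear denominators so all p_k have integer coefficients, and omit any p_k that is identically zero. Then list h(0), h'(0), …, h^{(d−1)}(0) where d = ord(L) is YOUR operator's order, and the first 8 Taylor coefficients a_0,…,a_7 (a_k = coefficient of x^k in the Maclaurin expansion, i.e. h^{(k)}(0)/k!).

f: a_k = 0, -4, 0, 8/3, 0, -8/15, 0, 16/315, …
Change of var in L_f (x↦r) gives L₀.
L = 16 + (2 + 6·x + 6·x^2 + 2·x^3)·Dx + (1 + 4·x + 6·x^2 + 4·x^3 + x^4)·Dx^2  (order 2).
h: a_k = 0, -8, 8, 40/3, -56, 1544/15, -120, 19688/315, …
ICs: h(0) = 0, h′(0) = -8.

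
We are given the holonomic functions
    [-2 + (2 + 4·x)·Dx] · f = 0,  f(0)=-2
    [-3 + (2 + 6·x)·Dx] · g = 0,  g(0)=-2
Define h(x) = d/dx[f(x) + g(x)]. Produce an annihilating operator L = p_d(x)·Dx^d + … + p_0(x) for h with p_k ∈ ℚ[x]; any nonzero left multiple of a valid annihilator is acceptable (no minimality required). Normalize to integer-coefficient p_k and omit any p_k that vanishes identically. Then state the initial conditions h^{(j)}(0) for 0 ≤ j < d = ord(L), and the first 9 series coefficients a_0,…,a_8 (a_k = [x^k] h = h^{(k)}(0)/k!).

f: a_k = -2, -2, 1, -1, 5/4, -7/4, 21/8, -33/8, 429/64, …
g: a_k = -2, -3, 9/4, -27/8, 405/64, -1701/128, 15309/512, -72171/1024, 2814669/16384, …
L₀ := lclm(L_f,L_g); ord L₀ ≤ 1+1.
h=h₀': d/dx-closure on L₀ ⇒ L.
L = -9 + (-15 - 36·x)·Dx + (-2 - 10·x - 12·x^2)·Dx^2  (order 2).
h: a_k = -5, 13/2, -105/8, 485/16, -9625/128, 49959/256, -534765/1024, 2924493/2048, -129954825/32768, …
ICs: h(0) = -5, h′(0) = 13/2.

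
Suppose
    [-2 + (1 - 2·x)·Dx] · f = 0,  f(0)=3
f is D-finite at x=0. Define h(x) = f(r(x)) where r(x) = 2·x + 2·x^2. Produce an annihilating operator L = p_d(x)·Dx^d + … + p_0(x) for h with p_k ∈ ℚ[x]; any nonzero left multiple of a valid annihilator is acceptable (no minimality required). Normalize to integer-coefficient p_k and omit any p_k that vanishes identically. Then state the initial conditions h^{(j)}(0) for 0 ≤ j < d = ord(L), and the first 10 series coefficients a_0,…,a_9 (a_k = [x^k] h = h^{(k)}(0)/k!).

L = (4 + 8·x) + (-1 + 4·x + 4·x^2)·Dx  (order 1).
h: a_k = 3, 12, 60, 288, 1392, 6720, 32448, 156672, 756480, 3652608, …
ICs: h(0) = 3.

f: a_k = 3, 6, 12, 24, 48, 96, 192, 384, 768, 1536, …
L₀ from L_f via x↦r, Dx↦r'^{-1}Dx.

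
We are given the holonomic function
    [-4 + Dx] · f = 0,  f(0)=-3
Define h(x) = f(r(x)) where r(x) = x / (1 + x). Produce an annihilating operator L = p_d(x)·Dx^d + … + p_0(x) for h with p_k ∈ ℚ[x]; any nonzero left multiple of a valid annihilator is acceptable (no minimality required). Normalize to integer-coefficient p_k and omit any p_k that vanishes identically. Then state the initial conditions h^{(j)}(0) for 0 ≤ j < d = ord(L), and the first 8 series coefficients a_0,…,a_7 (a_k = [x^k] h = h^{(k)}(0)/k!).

L = -4 + (1 + 2·x + x^2)·Dx  (order 1).
h: a_k = -3, -12, -12, 4, 4, -28/5, 44/15, 68/105, …
ICs: h(0) = -3.

f: a_k = -3, -12, -24, -32, -32, -128/5, -256/15, -1024/105, …
f∘r: x↦r, Dx↦Dx/r' in L_f ⇒ L₀.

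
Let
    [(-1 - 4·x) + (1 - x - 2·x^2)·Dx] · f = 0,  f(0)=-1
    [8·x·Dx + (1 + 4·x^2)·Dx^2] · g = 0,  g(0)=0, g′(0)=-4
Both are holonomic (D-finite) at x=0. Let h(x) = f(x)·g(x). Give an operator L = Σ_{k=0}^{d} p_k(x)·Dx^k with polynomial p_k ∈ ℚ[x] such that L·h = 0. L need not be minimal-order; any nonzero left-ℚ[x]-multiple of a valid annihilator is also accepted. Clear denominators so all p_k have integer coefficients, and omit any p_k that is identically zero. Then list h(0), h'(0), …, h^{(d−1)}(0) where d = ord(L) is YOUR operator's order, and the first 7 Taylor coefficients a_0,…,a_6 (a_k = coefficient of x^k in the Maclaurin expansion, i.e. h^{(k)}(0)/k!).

f: a_k = -1, -1, -3, -5, -11, -21, -43, …
g: a_k = 0, -4, 0, 16/3, 0, -64/5, 0, …
h₀=f·g: eliminate ⇒ L₀, order ≤ 1·2.
L = (4 + 8·x + 48·x^2) + (2 + 16·x^2 + 48·x^3)·Dx + (-1 + x - 2·x^2 + 4·x^3 + 8·x^4)·Dx^2  (order 2).
h: a_k = 0, 4, 4, 20/3, 44/3, 204/5, 1052/15, …
ICs: h(0) = 0, h′(0) = 4.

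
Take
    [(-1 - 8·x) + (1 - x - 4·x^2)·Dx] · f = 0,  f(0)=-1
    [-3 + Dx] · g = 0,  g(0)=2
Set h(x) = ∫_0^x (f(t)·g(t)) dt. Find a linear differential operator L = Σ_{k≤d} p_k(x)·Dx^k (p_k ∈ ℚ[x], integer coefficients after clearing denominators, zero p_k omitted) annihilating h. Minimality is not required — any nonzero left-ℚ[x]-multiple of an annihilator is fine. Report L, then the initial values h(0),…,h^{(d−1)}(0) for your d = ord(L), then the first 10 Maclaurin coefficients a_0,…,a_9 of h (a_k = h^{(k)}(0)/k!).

f: a_k = -1, -1, -5, -9, -29, -65, -181, -441, -1165, -2929, …
g: a_k = 2, 6, 9, 9, 27/4, 81/20, 81/40, 243/280, 729/2240, 243/2240, …
Sym-product of L_f,L_g gives L₀ (≤ ord 1).
Integrate: L := L₀·Dx.
L = (4 + 5·x - 12·x^2)·Dx + (-1 + x + 4·x^2)·Dx^2  (order 2).
h: a_k = 0, -2, -4, -25/3, -33/2, -691/20, -1102/15, -6479/40, -81141/224, -16651081/20160, …
ICs: h(0) = 0, h′(0) = -2.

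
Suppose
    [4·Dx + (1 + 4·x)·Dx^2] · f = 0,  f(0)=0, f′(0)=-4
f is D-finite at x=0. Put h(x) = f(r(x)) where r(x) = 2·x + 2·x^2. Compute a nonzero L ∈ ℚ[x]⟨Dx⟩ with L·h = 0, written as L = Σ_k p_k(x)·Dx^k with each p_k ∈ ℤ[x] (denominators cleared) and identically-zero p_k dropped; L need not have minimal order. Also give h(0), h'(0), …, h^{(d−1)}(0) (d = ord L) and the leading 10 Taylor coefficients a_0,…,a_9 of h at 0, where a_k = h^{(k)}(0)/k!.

f: a_k = 0, -4, 8, -64/3, 64, -1024/5, 2048/3, -16384/7, 8192, -262144/9, …
f∘r: x↦r, Dx↦Dx/r' in L_f ⇒ L₀.
L = (6 + 16·x + 16·x^2)·Dx + (1 + 10·x + 24·x^2 + 16·x^3)·Dx^2  (order 2).
h: a_k = 0, -8, 24, -320/3, 544, -14848/5, 16896, -692224/7, 590848, -32276480/9, …
ICs: h(0) = 0, h′(0) = -8.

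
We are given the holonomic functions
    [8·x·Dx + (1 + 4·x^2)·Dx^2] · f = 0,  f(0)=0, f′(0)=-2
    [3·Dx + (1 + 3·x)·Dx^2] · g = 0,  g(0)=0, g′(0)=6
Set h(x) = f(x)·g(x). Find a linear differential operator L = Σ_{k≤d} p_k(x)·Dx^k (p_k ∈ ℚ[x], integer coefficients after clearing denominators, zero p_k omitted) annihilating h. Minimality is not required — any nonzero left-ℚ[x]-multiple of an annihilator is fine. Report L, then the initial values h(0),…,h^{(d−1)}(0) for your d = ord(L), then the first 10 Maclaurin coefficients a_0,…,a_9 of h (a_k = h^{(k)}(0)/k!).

f: a_k = 0, -2, 0, 8/3, 0, -32/5, 0, 128/7, 0, -512/9, …
g: a_k = 0, 6, -9, 18, -81/2, 486/5, -243, 4374/7, -6561/4, 4374, …
h₀=f·g: eliminate ⇒ L₀, order ≤ 2·2.
L = (1632 + 8496·x + 23040·x^2 + 110016·x^3 + 207360·x^4 + 269568·x^5 + 82944·x^7)·Dx + (418 + 6672·x + 44112·x^2 + 151488·x^3 + 393984·x^4 + 642816·x^5 + 725760·x^6 + 82944·x^7 + 290304·x^8)·Dx^2 + (204 + 1844·x + 12096·x^2 + 47408·x^3 + 122880·x^4 + 240192·x^5 + 331776·x^6 + 361728·x^7 + 82944·x^8 + 165888·x^9)·Dx^3 + (25 + 246·x + 1217·x^2 + 4128·x^3 + 10624·x^4 + 22080·x^5 + 34272·x^6 + 41472·x^7 + 43776·x^8 + 13824·x^9 + 20736·x^10)·Dx^4  (order 4).
h: a_k = 0, 0, -12, 18, -20, 57, -924/5, 2178/5, -996, 190899/70, …
ICs: h(0) = 0, h′(0) = 0, h′′(0) = -24, h′′′(0) = 108.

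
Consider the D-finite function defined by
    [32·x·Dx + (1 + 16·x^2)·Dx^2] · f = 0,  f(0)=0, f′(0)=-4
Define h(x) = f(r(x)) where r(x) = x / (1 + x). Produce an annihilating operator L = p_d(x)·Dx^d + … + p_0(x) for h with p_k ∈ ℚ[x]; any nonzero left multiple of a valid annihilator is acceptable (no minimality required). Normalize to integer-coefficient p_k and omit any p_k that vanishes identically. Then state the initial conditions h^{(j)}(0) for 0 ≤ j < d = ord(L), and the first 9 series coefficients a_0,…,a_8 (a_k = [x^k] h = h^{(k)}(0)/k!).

L = (2 + 34·x)·Dx + (1 + 2·x + 17·x^2)·Dx^2  (order 2).
h: a_k = 0, -4, 4, 52/3, -60, -404/5, 2444/3, -2908/7, -9660, …
ICs: h(0) = 0, h′(0) = -4.

f: a_k = 0, -4, 0, 64/3, 0, -1024/5, 0, 16384/7, 0, …
Substitute x→r, Dx→(1/r')Dx; clear ⇒ L₀.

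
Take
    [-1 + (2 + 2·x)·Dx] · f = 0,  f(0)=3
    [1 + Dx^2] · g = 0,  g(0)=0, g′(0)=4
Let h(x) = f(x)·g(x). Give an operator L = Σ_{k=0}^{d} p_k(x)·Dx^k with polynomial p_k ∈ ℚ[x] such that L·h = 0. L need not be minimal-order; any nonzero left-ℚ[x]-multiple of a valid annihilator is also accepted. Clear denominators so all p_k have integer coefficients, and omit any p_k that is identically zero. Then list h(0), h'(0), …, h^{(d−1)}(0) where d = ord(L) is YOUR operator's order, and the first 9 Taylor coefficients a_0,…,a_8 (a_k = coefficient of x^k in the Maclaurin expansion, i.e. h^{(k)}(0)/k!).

L = (7 + 8·x + 4·x^2) + (-4 - 4·x)·Dx + (4 + 8·x + 4·x^2)·Dx^2  (order 2).
h: a_k = 0, 12, 6, -7/2, -1/4, -19/160, 81/320, -983/5376, 7727/53760, …
ICs: h(0) = 0, h′(0) = 12.

f: a_k = 3, 3/2, -3/8, 3/16, -15/128, 21/256, -63/1024, 99/2048, -1287/32768, …
g: a_k = 0, 4, 0, -2/3, 0, 1/30, 0, -1/1260, 0, …
Product ⇒ symmetric product L₀, ord ≤ 2.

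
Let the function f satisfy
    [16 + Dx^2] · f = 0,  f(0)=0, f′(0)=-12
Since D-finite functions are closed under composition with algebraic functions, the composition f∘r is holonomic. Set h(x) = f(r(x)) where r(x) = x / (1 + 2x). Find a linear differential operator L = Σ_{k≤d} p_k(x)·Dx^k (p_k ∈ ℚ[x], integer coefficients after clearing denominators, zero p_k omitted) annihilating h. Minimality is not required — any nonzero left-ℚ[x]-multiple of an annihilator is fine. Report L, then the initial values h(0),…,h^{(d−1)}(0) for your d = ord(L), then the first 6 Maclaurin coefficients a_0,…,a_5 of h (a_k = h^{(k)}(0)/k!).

L = 16 + (4 + 24·x + 48·x^2 + 32·x^3)·Dx + (1 + 8·x + 24·x^2 + 32·x^3 + 16·x^4)·Dx^2  (order 2).
h: a_k = 0, -12, 24, -16, -96, 2752/5, …
ICs: h(0) = 0, h′(0) = -12.

f: a_k = 0, -12, 0, 32, 0, -128/5, …
Change of var in L_f (x↦r) gives L₀.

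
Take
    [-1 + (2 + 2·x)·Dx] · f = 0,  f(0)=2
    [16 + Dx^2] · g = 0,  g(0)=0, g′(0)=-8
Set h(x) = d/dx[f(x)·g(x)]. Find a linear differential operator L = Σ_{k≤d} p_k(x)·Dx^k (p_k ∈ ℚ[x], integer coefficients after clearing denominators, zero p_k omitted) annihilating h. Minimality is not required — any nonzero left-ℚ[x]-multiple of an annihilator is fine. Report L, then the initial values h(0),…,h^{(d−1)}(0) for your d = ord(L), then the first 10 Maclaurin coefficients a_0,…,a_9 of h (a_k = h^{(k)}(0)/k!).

f: a_k = 2, 1, -1/4, 1/8, -5/64, 7/128, -21/512, 33/1024, -429/16384, 715/32768, …
g: a_k = 0, -8, 0, 64/3, 0, -256/15, 0, 2048/315, 0, -4096/2835, …
f·g: L₀ = L_f ⊗_s L_g, ord ≤ 1·2.
Derive L from L₀ (diff closure).
L = (4733 + 17664·x + 25216·x^2 + 16384·x^3 + 4096·x^4) + (-244 - 756·x - 768·x^2 - 256·x^3)·Dx + (268 + 1048·x + 1548·x^2 + 1024·x^3 + 256·x^4)·Dx^2  (order 2).
h: a_k = -16, -16, 134, 244/3, -4661/24, -3561/40, 64235/576, 212773/5040, -4467413/129024, -1745959/165888, …
ICs: h(0) = -16, h′(0) = -16.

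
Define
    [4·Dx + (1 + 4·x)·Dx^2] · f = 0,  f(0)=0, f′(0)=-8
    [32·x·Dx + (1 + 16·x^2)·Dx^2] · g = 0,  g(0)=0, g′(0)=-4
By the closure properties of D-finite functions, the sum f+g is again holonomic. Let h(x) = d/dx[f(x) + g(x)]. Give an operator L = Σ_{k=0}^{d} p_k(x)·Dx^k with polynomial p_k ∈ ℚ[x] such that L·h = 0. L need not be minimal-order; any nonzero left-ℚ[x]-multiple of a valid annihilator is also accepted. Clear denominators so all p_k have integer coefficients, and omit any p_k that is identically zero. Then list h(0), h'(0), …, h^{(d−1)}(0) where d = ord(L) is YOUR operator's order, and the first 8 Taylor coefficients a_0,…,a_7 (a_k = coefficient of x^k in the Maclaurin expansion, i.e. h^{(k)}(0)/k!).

L = (-32 - 384·x + 1536·x^2 + 2048·x^3) + (-16 - 64·x + 3072·x^3 + 4096·x^4)·Dx + (-1 + 4·x + 32·x^2 + 128·x^3 + 768·x^4 + 1024·x^5)·Dx^2  (order 2).
h: a_k = -12, 32, -64, 512, -3072, 8192, -16384, 131072, …
ICs: h(0) = -12, h′(0) = 32.

f: a_k = 0, -8, 16, -128/3, 128, -2048/5, 4096/3, -32768/7, …
g: a_k = 0, -4, 0, 64/3, 0, -1024/5, 0, 16384/7, …
f+g: L₀ = lclm(L_f,L_g), ord ≤ 2+2.
Derive L from L₀ (diff closure).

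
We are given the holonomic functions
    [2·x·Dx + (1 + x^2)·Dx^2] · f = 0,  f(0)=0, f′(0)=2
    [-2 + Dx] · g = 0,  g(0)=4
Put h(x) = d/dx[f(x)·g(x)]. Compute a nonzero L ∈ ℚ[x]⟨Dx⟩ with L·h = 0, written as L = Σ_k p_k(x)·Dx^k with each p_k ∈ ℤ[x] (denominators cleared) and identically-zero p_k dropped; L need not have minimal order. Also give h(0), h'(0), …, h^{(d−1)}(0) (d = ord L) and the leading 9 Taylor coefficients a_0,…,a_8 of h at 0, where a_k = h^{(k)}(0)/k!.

L = (2 - 8·x + 14·x^2 - 8·x^3 + 4·x^4) + (-3 + 6·x - 11·x^2 + 6·x^3 - 4·x^4)·Dx + (1 - x + 2·x^2 - x^3 + x^4)·Dx^2  (order 2).
h: a_k = 8, 32, 40, 64/3, 8, 32/3, 104/15, -1664/315, -488/105, …
ICs: h(0) = 8, h′(0) = 32.

f: a_k = 0, 2, 0, -2/3, 0, 2/5, 0, -2/7, 0, …
g: a_k = 4, 8, 8, 16/3, 8/3, 16/15, 16/45, 32/315, 8/315, …
Sym-product of L_f,L_g gives L₀ (≤ ord 2).
Derive L from L₀ (diff closure).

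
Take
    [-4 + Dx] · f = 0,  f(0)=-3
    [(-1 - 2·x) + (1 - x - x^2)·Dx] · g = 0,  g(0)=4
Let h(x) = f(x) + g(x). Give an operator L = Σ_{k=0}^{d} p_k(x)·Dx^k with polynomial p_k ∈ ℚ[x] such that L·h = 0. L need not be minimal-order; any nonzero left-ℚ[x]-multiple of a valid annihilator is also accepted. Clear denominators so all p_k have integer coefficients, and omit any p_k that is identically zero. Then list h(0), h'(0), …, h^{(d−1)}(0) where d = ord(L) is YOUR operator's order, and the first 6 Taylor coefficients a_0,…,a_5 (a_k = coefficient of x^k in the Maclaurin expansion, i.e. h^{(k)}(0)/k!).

L = (8·x + 72·x^2 + 32·x^3) + (12 - 38·x - 22·x^2 + 32·x^3 + 16·x^4)·Dx + (-3 + 9·x + x^2 - 10·x^3 - 4·x^4)·Dx^2  (order 2).
h: a_k = 1, -8, -16, -20, -12, 32/5, …
ICs: h(0) = 1, h′(0) = -8.

f: a_k = -3, -12, -24, -32, -32, -128/5, …
g: a_k = 4, 4, 8, 12, 20, 32, …
h₀=f+g: left-lcm gives L₀, ord ≤ 2.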